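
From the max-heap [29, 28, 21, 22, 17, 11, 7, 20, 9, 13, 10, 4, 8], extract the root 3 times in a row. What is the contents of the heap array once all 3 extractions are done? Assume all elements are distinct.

[21, 20, 11, 9, 17, 10, 7, 8, 4, 13]

extract-max #1 returns 29:
  remove root 29; move last element 8 to root → [8, 28, 21, 22, 17, 11, 7, 20, 9, 13, 10, 4]
  8 vs larger child 28 at index 1, swap → [28, 8, 21, 22, 17, 11, 7, 20, 9, 13, 10, 4]
  8 vs larger child 22 at index 3, swap → [28, 22, 21, 8, 17, 11, 7, 20, 9, 13, 10, 4]
  8 vs larger child 20 at index 7, swap → [28, 22, 21, 20, 17, 11, 7, 8, 9, 13, 10, 4]
extract-max #2 returns 28:
  remove root 28; move last element 4 to root → [4, 22, 21, 20, 17, 11, 7, 8, 9, 13, 10]
  4 vs larger child 22 at index 1, swap → [22, 4, 21, 20, 17, 11, 7, 8, 9, 13, 10]
  4 vs larger child 20 at index 3, swap → [22, 20, 21, 4, 17, 11, 7, 8, 9, 13, 10]
  4 vs larger child 9 at index 8, swap → [22, 20, 21, 9, 17, 11, 7, 8, 4, 13, 10]
extract-max #3 returns 22:
  remove root 22; move last element 10 to root → [10, 20, 21, 9, 17, 11, 7, 8, 4, 13]
  10 vs larger child 21 at index 2, swap → [21, 20, 10, 9, 17, 11, 7, 8, 4, 13]
  10 vs larger child 11 at index 5, swap → [21, 20, 11, 9, 17, 10, 7, 8, 4, 13]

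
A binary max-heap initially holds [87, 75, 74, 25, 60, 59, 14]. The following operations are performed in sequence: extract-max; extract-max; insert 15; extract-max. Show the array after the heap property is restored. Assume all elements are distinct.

[60, 25, 59, 15, 14]

extract-max → returns 87:
  remove root 87; move last element 14 to root → [14, 75, 74, 25, 60, 59]
  14 vs larger child 75 at index 1, swap → [75, 14, 74, 25, 60, 59]
  14 vs larger child 60 at index 4, swap → [75, 60, 74, 25, 14, 59]
extract-max → returns 75:
  remove root 75; move last element 59 to root → [59, 60, 74, 25, 14]
  59 vs larger child 74 at index 2, swap → [74, 60, 59, 25, 14]
insert 15:
  append 15 at index 5 → [74, 60, 59, 25, 14, 15] (no swap needed)
extract-max → returns 74:
  remove root 74; move last element 15 to root → [15, 60, 59, 25, 14]
  15 vs larger child 60 at index 1, swap → [60, 15, 59, 25, 14]
  15 vs larger child 25 at index 3, swap → [60, 25, 59, 15, 14]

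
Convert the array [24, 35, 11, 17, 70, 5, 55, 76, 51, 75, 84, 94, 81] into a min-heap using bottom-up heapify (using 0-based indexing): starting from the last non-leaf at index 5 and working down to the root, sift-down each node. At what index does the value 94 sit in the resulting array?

sift down from index 5: already satisfies heap property
sift down from index 4: already satisfies heap property
sift down from index 3: already satisfies heap property
sift down from index 2:
  11 vs smaller child 5 at index 5, swap → [24, 35, 5, 17, 70, 11, 55, 76, 51, 75, 84, 94, 81]
sift down from index 1:
  35 vs smaller child 17 at index 3, swap → [24, 17, 5, 35, 70, 11, 55, 76, 51, 75, 84, 94, 81]
sift down from index 0:
  24 vs smaller child 5 at index 2, swap → [5, 17, 24, 35, 70, 11, 55, 76, 51, 75, 84, 94, 81]
  24 vs smaller child 11 at index 5, swap → [5, 17, 11, 35, 70, 24, 55, 76, 51, 75, 84, 94, 81]
resulting array: [5, 17, 11, 35, 70, 24, 55, 76, 51, 75, 84, 94, 81]

11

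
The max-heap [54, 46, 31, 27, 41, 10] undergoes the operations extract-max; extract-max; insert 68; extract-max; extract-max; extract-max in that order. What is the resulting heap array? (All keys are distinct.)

[27, 10]

extract-max → returns 54:
  remove root 54; move last element 10 to root → [10, 46, 31, 27, 41]
  10 vs larger child 46 at index 1, swap → [46, 10, 31, 27, 41]
  10 vs larger child 41 at index 4, swap → [46, 41, 31, 27, 10]
extract-max → returns 46:
  remove root 46; move last element 10 to root → [10, 41, 31, 27]
  10 vs larger child 41 at index 1, swap → [41, 10, 31, 27]
  10 vs only child 27 at index 3, swap → [41, 27, 31, 10]
insert 68:
  append 68 at index 4 → [41, 27, 31, 10, 68]
  68 > parent 27 at index 1, swap → [41, 68, 31, 10, 27]
  68 > parent 41 at index 0, swap → [68, 41, 31, 10, 27]
extract-max → returns 68:
  remove root 68; move last element 27 to root → [27, 41, 31, 10]
  27 vs larger child 41 at index 1, swap → [41, 27, 31, 10]
extract-max → returns 41:
  remove root 41; move last element 10 to root → [10, 27, 31]
  10 vs larger child 31 at index 2, swap → [31, 27, 10]
extract-max → returns 31:
  remove root 31; move last element 10 to root → [10, 27]
  10 vs only child 27 at index 1, swap → [27, 10]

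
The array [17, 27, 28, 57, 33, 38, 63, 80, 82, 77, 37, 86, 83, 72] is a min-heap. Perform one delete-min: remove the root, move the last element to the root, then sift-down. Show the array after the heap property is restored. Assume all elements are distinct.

[27, 33, 28, 57, 37, 38, 63, 80, 82, 77, 72, 86, 83]

remove root 17; move last element 72 to root → [72, 27, 28, 57, 33, 38, 63, 80, 82, 77, 37, 86, 83]
72 vs smaller child 27 at index 1, swap → [27, 72, 28, 57, 33, 38, 63, 80, 82, 77, 37, 86, 83]
72 vs smaller child 33 at index 4, swap → [27, 33, 28, 57, 72, 38, 63, 80, 82, 77, 37, 86, 83]
72 vs smaller child 37 at index 10, swap → [27, 33, 28, 57, 37, 38, 63, 80, 82, 77, 72, 86, 83]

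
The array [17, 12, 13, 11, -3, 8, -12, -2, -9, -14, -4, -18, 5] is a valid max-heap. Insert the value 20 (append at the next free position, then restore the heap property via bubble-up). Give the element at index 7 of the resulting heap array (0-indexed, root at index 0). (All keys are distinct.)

append 20 at index 13 → [17, 12, 13, 11, -3, 8, -12, -2, -9, -14, -4, -18, 5, 20]
20 > parent -12 at index 6, swap → [17, 12, 13, 11, -3, 8, 20, -2, -9, -14, -4, -18, 5, -12]
20 > parent 13 at index 2, swap → [17, 12, 20, 11, -3, 8, 13, -2, -9, -14, -4, -18, 5, -12]
20 > parent 17 at index 0, swap → [20, 12, 17, 11, -3, 8, 13, -2, -9, -14, -4, -18, 5, -12]
resulting array: [20, 12, 17, 11, -3, 8, 13, -2, -9, -14, -4, -18, 5, -12]

-2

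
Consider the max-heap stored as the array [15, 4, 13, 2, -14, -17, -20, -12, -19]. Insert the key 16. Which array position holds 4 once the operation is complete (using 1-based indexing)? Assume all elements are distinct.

5

append 16 at index 10 → [15, 4, 13, 2, -14, -17, -20, -12, -19, 16]
16 > parent -14 at index 5, swap → [15, 4, 13, 2, 16, -17, -20, -12, -19, -14]
16 > parent 4 at index 2, swap → [15, 16, 13, 2, 4, -17, -20, -12, -19, -14]
16 > parent 15 at index 1, swap → [16, 15, 13, 2, 4, -17, -20, -12, -19, -14]
resulting array: [16, 15, 13, 2, 4, -17, -20, -12, -19, -14]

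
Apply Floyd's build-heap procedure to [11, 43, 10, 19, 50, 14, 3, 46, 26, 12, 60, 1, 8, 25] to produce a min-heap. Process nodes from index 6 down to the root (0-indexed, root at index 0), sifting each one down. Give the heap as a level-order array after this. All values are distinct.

sift down from index 6: already satisfies heap property
sift down from index 5:
  14 vs smaller child 1 at index 11, swap → [11, 43, 10, 19, 50, 1, 3, 46, 26, 12, 60, 14, 8, 25]
sift down from index 4:
  50 vs smaller child 12 at index 9, swap → [11, 43, 10, 19, 12, 1, 3, 46, 26, 50, 60, 14, 8, 25]
sift down from index 3: already satisfies heap property
sift down from index 2:
  10 vs smaller child 1 at index 5, swap → [11, 43, 1, 19, 12, 10, 3, 46, 26, 50, 60, 14, 8, 25]
  10 vs smaller child 8 at index 12, swap → [11, 43, 1, 19, 12, 8, 3, 46, 26, 50, 60, 14, 10, 25]
sift down from index 1:
  43 vs smaller child 12 at index 4, swap → [11, 12, 1, 19, 43, 8, 3, 46, 26, 50, 60, 14, 10, 25]
sift down from index 0:
  11 vs smaller child 1 at index 2, swap → [1, 12, 11, 19, 43, 8, 3, 46, 26, 50, 60, 14, 10, 25]
  11 vs smaller child 3 at index 6, swap → [1, 12, 3, 19, 43, 8, 11, 46, 26, 50, 60, 14, 10, 25]

[1, 12, 3, 19, 43, 8, 11, 46, 26, 50, 60, 14, 10, 25]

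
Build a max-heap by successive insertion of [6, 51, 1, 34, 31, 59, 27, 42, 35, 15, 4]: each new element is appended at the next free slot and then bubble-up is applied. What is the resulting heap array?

[59, 42, 51, 35, 31, 1, 27, 6, 34, 15, 4]

Insert 6:
  append 6 at index 0 → [6] (no swap needed)
Insert 51:
  append 51 at index 1 → [6, 51]
  51 > parent 6 at index 0, swap → [51, 6]
Insert 1:
  append 1 at index 2 → [51, 6, 1] (no swap needed)
Insert 34:
  append 34 at index 3 → [51, 6, 1, 34]
  34 > parent 6 at index 1, swap → [51, 34, 1, 6]
Insert 31:
  append 31 at index 4 → [51, 34, 1, 6, 31] (no swap needed)
Insert 59:
  append 59 at index 5 → [51, 34, 1, 6, 31, 59]
  59 > parent 1 at index 2, swap → [51, 34, 59, 6, 31, 1]
  59 > parent 51 at index 0, swap → [59, 34, 51, 6, 31, 1]
Insert 27:
  append 27 at index 6 → [59, 34, 51, 6, 31, 1, 27] (no swap needed)
Insert 42:
  append 42 at index 7 → [59, 34, 51, 6, 31, 1, 27, 42]
  42 > parent 6 at index 3, swap → [59, 34, 51, 42, 31, 1, 27, 6]
  42 > parent 34 at index 1, swap → [59, 42, 51, 34, 31, 1, 27, 6]
Insert 35:
  append 35 at index 8 → [59, 42, 51, 34, 31, 1, 27, 6, 35]
  35 > parent 34 at index 3, swap → [59, 42, 51, 35, 31, 1, 27, 6, 34]
Insert 15:
  append 15 at index 9 → [59, 42, 51, 35, 31, 1, 27, 6, 34, 15] (no swap needed)
Insert 4:
  append 4 at index 10 → [59, 42, 51, 35, 31, 1, 27, 6, 34, 15, 4] (no swap needed)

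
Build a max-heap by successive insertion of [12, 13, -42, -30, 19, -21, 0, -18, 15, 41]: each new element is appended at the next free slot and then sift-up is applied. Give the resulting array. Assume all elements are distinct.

[41, 19, 0, 13, 15, -42, -21, -30, -18, 12]

Insert 12:
  append 12 at index 0 → [12] (no swap needed)
Insert 13:
  append 13 at index 1 → [12, 13]
  13 > parent 12 at index 0, swap → [13, 12]
Insert -42:
  append -42 at index 2 → [13, 12, -42] (no swap needed)
Insert -30:
  append -30 at index 3 → [13, 12, -42, -30] (no swap needed)
Insert 19:
  append 19 at index 4 → [13, 12, -42, -30, 19]
  19 > parent 12 at index 1, swap → [13, 19, -42, -30, 12]
  19 > parent 13 at index 0, swap → [19, 13, -42, -30, 12]
Insert -21:
  append -21 at index 5 → [19, 13, -42, -30, 12, -21]
  -21 > parent -42 at index 2, swap → [19, 13, -21, -30, 12, -42]
Insert 0:
  append 0 at index 6 → [19, 13, -21, -30, 12, -42, 0]
  0 > parent -21 at index 2, swap → [19, 13, 0, -30, 12, -42, -21]
Insert -18:
  append -18 at index 7 → [19, 13, 0, -30, 12, -42, -21, -18]
  -18 > parent -30 at index 3, swap → [19, 13, 0, -18, 12, -42, -21, -30]
Insert 15:
  append 15 at index 8 → [19, 13, 0, -18, 12, -42, -21, -30, 15]
  15 > parent -18 at index 3, swap → [19, 13, 0, 15, 12, -42, -21, -30, -18]
  15 > parent 13 at index 1, swap → [19, 15, 0, 13, 12, -42, -21, -30, -18]
Insert 41:
  append 41 at index 9 → [19, 15, 0, 13, 12, -42, -21, -30, -18, 41]
  41 > parent 12 at index 4, swap → [19, 15, 0, 13, 41, -42, -21, -30, -18, 12]
  41 > parent 15 at index 1, swap → [19, 41, 0, 13, 15, -42, -21, -30, -18, 12]
  41 > parent 19 at index 0, swap → [41, 19, 0, 13, 15, -42, -21, -30, -18, 12]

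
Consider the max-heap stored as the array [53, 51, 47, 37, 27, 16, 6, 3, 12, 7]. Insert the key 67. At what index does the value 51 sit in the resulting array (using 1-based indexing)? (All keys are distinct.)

5

append 67 at index 11 → [53, 51, 47, 37, 27, 16, 6, 3, 12, 7, 67]
67 > parent 27 at index 5, swap → [53, 51, 47, 37, 67, 16, 6, 3, 12, 7, 27]
67 > parent 51 at index 2, swap → [53, 67, 47, 37, 51, 16, 6, 3, 12, 7, 27]
67 > parent 53 at index 1, swap → [67, 53, 47, 37, 51, 16, 6, 3, 12, 7, 27]
resulting array: [67, 53, 47, 37, 51, 16, 6, 3, 12, 7, 27]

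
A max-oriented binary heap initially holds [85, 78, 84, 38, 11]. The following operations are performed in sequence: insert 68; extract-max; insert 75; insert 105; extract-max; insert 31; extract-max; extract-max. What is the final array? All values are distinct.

insert 68:
  append 68 at index 5 → [85, 78, 84, 38, 11, 68] (no swap needed)
extract-max → returns 85:
  remove root 85; move last element 68 to root → [68, 78, 84, 38, 11]
  68 vs larger child 84 at index 2, swap → [84, 78, 68, 38, 11]
insert 75:
  append 75 at index 5 → [84, 78, 68, 38, 11, 75]
  75 > parent 68 at index 2, swap → [84, 78, 75, 38, 11, 68]
insert 105:
  append 105 at index 6 → [84, 78, 75, 38, 11, 68, 105]
  105 > parent 75 at index 2, swap → [84, 78, 105, 38, 11, 68, 75]
  105 > parent 84 at index 0, swap → [105, 78, 84, 38, 11, 68, 75]
extract-max → returns 105:
  remove root 105; move last element 75 to root → [75, 78, 84, 38, 11, 68]
  75 vs larger child 84 at index 2, swap → [84, 78, 75, 38, 11, 68]
insert 31:
  append 31 at index 6 → [84, 78, 75, 38, 11, 68, 31] (no swap needed)
extract-max → returns 84:
  remove root 84; move last element 31 to root → [31, 78, 75, 38, 11, 68]
  31 vs larger child 78 at index 1, swap → [78, 31, 75, 38, 11, 68]
  31 vs larger child 38 at index 3, swap → [78, 38, 75, 31, 11, 68]
extract-max → returns 78:
  remove root 78; move last element 68 to root → [68, 38, 75, 31, 11]
  68 vs larger child 75 at index 2, swap → [75, 38, 68, 31, 11]

[75, 38, 68, 31, 11]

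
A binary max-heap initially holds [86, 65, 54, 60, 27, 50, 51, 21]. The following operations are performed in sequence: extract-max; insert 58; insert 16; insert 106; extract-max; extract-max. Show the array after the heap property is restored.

extract-max → returns 86:
  remove root 86; move last element 21 to root → [21, 65, 54, 60, 27, 50, 51]
  21 vs larger child 65 at index 1, swap → [65, 21, 54, 60, 27, 50, 51]
  21 vs larger child 60 at index 3, swap → [65, 60, 54, 21, 27, 50, 51]
insert 58:
  append 58 at index 7 → [65, 60, 54, 21, 27, 50, 51, 58]
  58 > parent 21 at index 3, swap → [65, 60, 54, 58, 27, 50, 51, 21]
insert 16:
  append 16 at index 8 → [65, 60, 54, 58, 27, 50, 51, 21, 16] (no swap needed)
insert 106:
  append 106 at index 9 → [65, 60, 54, 58, 27, 50, 51, 21, 16, 106]
  106 > parent 27 at index 4, swap → [65, 60, 54, 58, 106, 50, 51, 21, 16, 27]
  106 > parent 60 at index 1, swap → [65, 106, 54, 58, 60, 50, 51, 21, 16, 27]
  106 > parent 65 at index 0, swap → [106, 65, 54, 58, 60, 50, 51, 21, 16, 27]
extract-max → returns 106:
  remove root 106; move last element 27 to root → [27, 65, 54, 58, 60, 50, 51, 21, 16]
  27 vs larger child 65 at index 1, swap → [65, 27, 54, 58, 60, 50, 51, 21, 16]
  27 vs larger child 60 at index 4, swap → [65, 60, 54, 58, 27, 50, 51, 21, 16]
extract-max → returns 65:
  remove root 65; move last element 16 to root → [16, 60, 54, 58, 27, 50, 51, 21]
  16 vs larger child 60 at index 1, swap → [60, 16, 54, 58, 27, 50, 51, 21]
  16 vs larger child 58 at index 3, swap → [60, 58, 54, 16, 27, 50, 51, 21]
  16 vs only child 21 at index 7, swap → [60, 58, 54, 21, 27, 50, 51, 16]

[60, 58, 54, 21, 27, 50, 51, 16]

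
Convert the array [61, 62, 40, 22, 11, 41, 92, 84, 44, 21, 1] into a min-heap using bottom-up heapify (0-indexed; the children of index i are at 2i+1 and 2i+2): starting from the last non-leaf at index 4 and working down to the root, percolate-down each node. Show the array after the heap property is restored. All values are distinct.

[1, 11, 40, 22, 21, 41, 92, 84, 44, 61, 62]

sift down from index 4:
  11 vs smaller child 1 at index 10, swap → [61, 62, 40, 22, 1, 41, 92, 84, 44, 21, 11]
sift down from index 3: already satisfies heap property
sift down from index 2: already satisfies heap property
sift down from index 1:
  62 vs smaller child 1 at index 4, swap → [61, 1, 40, 22, 62, 41, 92, 84, 44, 21, 11]
  62 vs smaller child 11 at index 10, swap → [61, 1, 40, 22, 11, 41, 92, 84, 44, 21, 62]
sift down from index 0:
  61 vs smaller child 1 at index 1, swap → [1, 61, 40, 22, 11, 41, 92, 84, 44, 21, 62]
  61 vs smaller child 11 at index 4, swap → [1, 11, 40, 22, 61, 41, 92, 84, 44, 21, 62]
  61 vs smaller child 21 at index 9, swap → [1, 11, 40, 22, 21, 41, 92, 84, 44, 61, 62]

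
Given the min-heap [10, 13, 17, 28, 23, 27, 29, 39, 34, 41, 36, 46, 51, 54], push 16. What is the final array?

[10, 13, 16, 28, 23, 27, 17, 39, 34, 41, 36, 46, 51, 54, 29]

append 16 at index 14 → [10, 13, 17, 28, 23, 27, 29, 39, 34, 41, 36, 46, 51, 54, 16]
16 < parent 29 at index 6, swap → [10, 13, 17, 28, 23, 27, 16, 39, 34, 41, 36, 46, 51, 54, 29]
16 < parent 17 at index 2, swap → [10, 13, 16, 28, 23, 27, 17, 39, 34, 41, 36, 46, 51, 54, 29]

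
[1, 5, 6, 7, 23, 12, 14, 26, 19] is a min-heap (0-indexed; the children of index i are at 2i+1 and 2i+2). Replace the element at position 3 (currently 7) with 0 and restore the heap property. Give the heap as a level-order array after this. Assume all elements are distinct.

[0, 1, 6, 5, 23, 12, 14, 26, 19]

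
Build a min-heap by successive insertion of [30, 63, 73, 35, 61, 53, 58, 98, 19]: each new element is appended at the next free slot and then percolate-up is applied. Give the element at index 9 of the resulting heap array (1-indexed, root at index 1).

63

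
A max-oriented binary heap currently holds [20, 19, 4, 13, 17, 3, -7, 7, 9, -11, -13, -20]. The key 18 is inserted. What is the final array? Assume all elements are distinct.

append 18 at index 12 → [20, 19, 4, 13, 17, 3, -7, 7, 9, -11, -13, -20, 18]
18 > parent 3 at index 5, swap → [20, 19, 4, 13, 17, 18, -7, 7, 9, -11, -13, -20, 3]
18 > parent 4 at index 2, swap → [20, 19, 18, 13, 17, 4, -7, 7, 9, -11, -13, -20, 3]

[20, 19, 18, 13, 17, 4, -7, 7, 9, -11, -13, -20, 3]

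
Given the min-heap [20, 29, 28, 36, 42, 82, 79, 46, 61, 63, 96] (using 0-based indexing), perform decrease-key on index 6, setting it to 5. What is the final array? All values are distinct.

[5, 29, 20, 36, 42, 82, 28, 46, 61, 63, 96]

set index 6 from 79 to 5 → [20, 29, 28, 36, 42, 82, 5, 46, 61, 63, 96]
5 < parent 28 at index 2, swap → [20, 29, 5, 36, 42, 82, 28, 46, 61, 63, 96]
5 < parent 20 at index 0, swap → [5, 29, 20, 36, 42, 82, 28, 46, 61, 63, 96]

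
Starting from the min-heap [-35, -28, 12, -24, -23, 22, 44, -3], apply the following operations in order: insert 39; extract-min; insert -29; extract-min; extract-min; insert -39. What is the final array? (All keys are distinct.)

insert 39:
  append 39 at index 8 → [-35, -28, 12, -24, -23, 22, 44, -3, 39] (no swap needed)
extract-min → returns -35:
  remove root -35; move last element 39 to root → [39, -28, 12, -24, -23, 22, 44, -3]
  39 vs smaller child -28 at index 1, swap → [-28, 39, 12, -24, -23, 22, 44, -3]
  39 vs smaller child -24 at index 3, swap → [-28, -24, 12, 39, -23, 22, 44, -3]
  39 vs only child -3 at index 7, swap → [-28, -24, 12, -3, -23, 22, 44, 39]
insert -29:
  append -29 at index 8 → [-28, -24, 12, -3, -23, 22, 44, 39, -29]
  -29 < parent -3 at index 3, swap → [-28, -24, 12, -29, -23, 22, 44, 39, -3]
  -29 < parent -24 at index 1, swap → [-28, -29, 12, -24, -23, 22, 44, 39, -3]
  -29 < parent -28 at index 0, swap → [-29, -28, 12, -24, -23, 22, 44, 39, -3]
extract-min → returns -29:
  remove root -29; move last element -3 to root → [-3, -28, 12, -24, -23, 22, 44, 39]
  -3 vs smaller child -28 at index 1, swap → [-28, -3, 12, -24, -23, 22, 44, 39]
  -3 vs smaller child -24 at index 3, swap → [-28, -24, 12, -3, -23, 22, 44, 39]
extract-min → returns -28:
  remove root -28; move last element 39 to root → [39, -24, 12, -3, -23, 22, 44]
  39 vs smaller child -24 at index 1, swap → [-24, 39, 12, -3, -23, 22, 44]
  39 vs smaller child -23 at index 4, swap → [-24, -23, 12, -3, 39, 22, 44]
insert -39:
  append -39 at index 7 → [-24, -23, 12, -3, 39, 22, 44, -39]
  -39 < parent -3 at index 3, swap → [-24, -23, 12, -39, 39, 22, 44, -3]
  -39 < parent -23 at index 1, swap → [-24, -39, 12, -23, 39, 22, 44, -3]
  -39 < parent -24 at index 0, swap → [-39, -24, 12, -23, 39, 22, 44, -3]

[-39, -24, 12, -23, 39, 22, 44, -3]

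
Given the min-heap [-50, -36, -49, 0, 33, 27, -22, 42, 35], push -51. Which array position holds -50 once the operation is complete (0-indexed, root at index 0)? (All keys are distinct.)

1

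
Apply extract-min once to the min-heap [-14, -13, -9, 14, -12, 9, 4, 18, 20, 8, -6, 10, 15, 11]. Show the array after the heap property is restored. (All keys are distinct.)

[-13, -12, -9, 14, -6, 9, 4, 18, 20, 8, 11, 10, 15]

remove root -14; move last element 11 to root → [11, -13, -9, 14, -12, 9, 4, 18, 20, 8, -6, 10, 15]
11 vs smaller child -13 at index 1, swap → [-13, 11, -9, 14, -12, 9, 4, 18, 20, 8, -6, 10, 15]
11 vs smaller child -12 at index 4, swap → [-13, -12, -9, 14, 11, 9, 4, 18, 20, 8, -6, 10, 15]
11 vs smaller child -6 at index 10, swap → [-13, -12, -9, 14, -6, 9, 4, 18, 20, 8, 11, 10, 15]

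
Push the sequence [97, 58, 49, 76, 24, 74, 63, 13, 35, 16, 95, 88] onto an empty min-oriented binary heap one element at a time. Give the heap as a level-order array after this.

[13, 16, 58, 35, 24, 74, 63, 97, 49, 76, 95, 88]

Insert 97:
  append 97 at index 0 → [97] (no swap needed)
Insert 58:
  append 58 at index 1 → [97, 58]
  58 < parent 97 at index 0, swap → [58, 97]
Insert 49:
  append 49 at index 2 → [58, 97, 49]
  49 < parent 58 at index 0, swap → [49, 97, 58]
Insert 76:
  append 76 at index 3 → [49, 97, 58, 76]
  76 < parent 97 at index 1, swap → [49, 76, 58, 97]
Insert 24:
  append 24 at index 4 → [49, 76, 58, 97, 24]
  24 < parent 76 at index 1, swap → [49, 24, 58, 97, 76]
  24 < parent 49 at index 0, swap → [24, 49, 58, 97, 76]
Insert 74:
  append 74 at index 5 → [24, 49, 58, 97, 76, 74] (no swap needed)
Insert 63:
  append 63 at index 6 → [24, 49, 58, 97, 76, 74, 63] (no swap needed)
Insert 13:
  append 13 at index 7 → [24, 49, 58, 97, 76, 74, 63, 13]
  13 < parent 97 at index 3, swap → [24, 49, 58, 13, 76, 74, 63, 97]
  13 < parent 49 at index 1, swap → [24, 13, 58, 49, 76, 74, 63, 97]
  13 < parent 24 at index 0, swap → [13, 24, 58, 49, 76, 74, 63, 97]
Insert 35:
  append 35 at index 8 → [13, 24, 58, 49, 76, 74, 63, 97, 35]
  35 < parent 49 at index 3, swap → [13, 24, 58, 35, 76, 74, 63, 97, 49]
Insert 16:
  append 16 at index 9 → [13, 24, 58, 35, 76, 74, 63, 97, 49, 16]
  16 < parent 76 at index 4, swap → [13, 24, 58, 35, 16, 74, 63, 97, 49, 76]
  16 < parent 24 at index 1, swap → [13, 16, 58, 35, 24, 74, 63, 97, 49, 76]
Insert 95:
  append 95 at index 10 → [13, 16, 58, 35, 24, 74, 63, 97, 49, 76, 95] (no swap needed)
Insert 88:
  append 88 at index 11 → [13, 16, 58, 35, 24, 74, 63, 97, 49, 76, 95, 88] (no swap needed)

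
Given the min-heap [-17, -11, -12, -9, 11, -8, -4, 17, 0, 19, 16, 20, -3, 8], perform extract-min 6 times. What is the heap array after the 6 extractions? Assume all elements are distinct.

[-3, 0, 16, 8, 11, 19, 20, 17]

extract-min #1 returns -17:
  remove root -17; move last element 8 to root → [8, -11, -12, -9, 11, -8, -4, 17, 0, 19, 16, 20, -3]
  8 vs smaller child -12 at index 2, swap → [-12, -11, 8, -9, 11, -8, -4, 17, 0, 19, 16, 20, -3]
  8 vs smaller child -8 at index 5, swap → [-12, -11, -8, -9, 11, 8, -4, 17, 0, 19, 16, 20, -3]
  8 vs smaller child -3 at index 12, swap → [-12, -11, -8, -9, 11, -3, -4, 17, 0, 19, 16, 20, 8]
extract-min #2 returns -12:
  remove root -12; move last element 8 to root → [8, -11, -8, -9, 11, -3, -4, 17, 0, 19, 16, 20]
  8 vs smaller child -11 at index 1, swap → [-11, 8, -8, -9, 11, -3, -4, 17, 0, 19, 16, 20]
  8 vs smaller child -9 at index 3, swap → [-11, -9, -8, 8, 11, -3, -4, 17, 0, 19, 16, 20]
  8 vs smaller child 0 at index 8, swap → [-11, -9, -8, 0, 11, -3, -4, 17, 8, 19, 16, 20]
extract-min #3 returns -11:
  remove root -11; move last element 20 to root → [20, -9, -8, 0, 11, -3, -4, 17, 8, 19, 16]
  20 vs smaller child -9 at index 1, swap → [-9, 20, -8, 0, 11, -3, -4, 17, 8, 19, 16]
  20 vs smaller child 0 at index 3, swap → [-9, 0, -8, 20, 11, -3, -4, 17, 8, 19, 16]
  20 vs smaller child 8 at index 8, swap → [-9, 0, -8, 8, 11, -3, -4, 17, 20, 19, 16]
extract-min #4 returns -9:
  remove root -9; move last element 16 to root → [16, 0, -8, 8, 11, -3, -4, 17, 20, 19]
  16 vs smaller child -8 at index 2, swap → [-8, 0, 16, 8, 11, -3, -4, 17, 20, 19]
  16 vs smaller child -4 at index 6, swap → [-8, 0, -4, 8, 11, -3, 16, 17, 20, 19]
extract-min #5 returns -8:
  remove root -8; move last element 19 to root → [19, 0, -4, 8, 11, -3, 16, 17, 20]
  19 vs smaller child -4 at index 2, swap → [-4, 0, 19, 8, 11, -3, 16, 17, 20]
  19 vs smaller child -3 at index 5, swap → [-4, 0, -3, 8, 11, 19, 16, 17, 20]
extract-min #6 returns -4:
  remove root -4; move last element 20 to root → [20, 0, -3, 8, 11, 19, 16, 17]
  20 vs smaller child -3 at index 2, swap → [-3, 0, 20, 8, 11, 19, 16, 17]
  20 vs smaller child 16 at index 6, swap → [-3, 0, 16, 8, 11, 19, 20, 17]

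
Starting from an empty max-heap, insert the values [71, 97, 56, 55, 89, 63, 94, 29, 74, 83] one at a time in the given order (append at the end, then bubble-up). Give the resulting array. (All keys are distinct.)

Insert 71:
  append 71 at index 0 → [71] (no swap needed)
Insert 97:
  append 97 at index 1 → [71, 97]
  97 > parent 71 at index 0, swap → [97, 71]
Insert 56:
  append 56 at index 2 → [97, 71, 56] (no swap needed)
Insert 55:
  append 55 at index 3 → [97, 71, 56, 55] (no swap needed)
Insert 89:
  append 89 at index 4 → [97, 71, 56, 55, 89]
  89 > parent 71 at index 1, swap → [97, 89, 56, 55, 71]
Insert 63:
  append 63 at index 5 → [97, 89, 56, 55, 71, 63]
  63 > parent 56 at index 2, swap → [97, 89, 63, 55, 71, 56]
Insert 94:
  append 94 at index 6 → [97, 89, 63, 55, 71, 56, 94]
  94 > parent 63 at index 2, swap → [97, 89, 94, 55, 71, 56, 63]
Insert 29:
  append 29 at index 7 → [97, 89, 94, 55, 71, 56, 63, 29] (no swap needed)
Insert 74:
  append 74 at index 8 → [97, 89, 94, 55, 71, 56, 63, 29, 74]
  74 > parent 55 at index 3, swap → [97, 89, 94, 74, 71, 56, 63, 29, 55]
Insert 83:
  append 83 at index 9 → [97, 89, 94, 74, 71, 56, 63, 29, 55, 83]
  83 > parent 71 at index 4, swap → [97, 89, 94, 74, 83, 56, 63, 29, 55, 71]

[97, 89, 94, 74, 83, 56, 63, 29, 55, 71]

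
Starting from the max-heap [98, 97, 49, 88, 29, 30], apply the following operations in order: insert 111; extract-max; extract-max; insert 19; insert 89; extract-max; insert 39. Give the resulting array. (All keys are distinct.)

[89, 88, 49, 30, 29, 19, 39]

insert 111:
  append 111 at index 6 → [98, 97, 49, 88, 29, 30, 111]
  111 > parent 49 at index 2, swap → [98, 97, 111, 88, 29, 30, 49]
  111 > parent 98 at index 0, swap → [111, 97, 98, 88, 29, 30, 49]
extract-max → returns 111:
  remove root 111; move last element 49 to root → [49, 97, 98, 88, 29, 30]
  49 vs larger child 98 at index 2, swap → [98, 97, 49, 88, 29, 30]
extract-max → returns 98:
  remove root 98; move last element 30 to root → [30, 97, 49, 88, 29]
  30 vs larger child 97 at index 1, swap → [97, 30, 49, 88, 29]
  30 vs larger child 88 at index 3, swap → [97, 88, 49, 30, 29]
insert 19:
  append 19 at index 5 → [97, 88, 49, 30, 29, 19] (no swap needed)
insert 89:
  append 89 at index 6 → [97, 88, 49, 30, 29, 19, 89]
  89 > parent 49 at index 2, swap → [97, 88, 89, 30, 29, 19, 49]
extract-max → returns 97:
  remove root 97; move last element 49 to root → [49, 88, 89, 30, 29, 19]
  49 vs larger child 89 at index 2, swap → [89, 88, 49, 30, 29, 19]
insert 39:
  append 39 at index 6 → [89, 88, 49, 30, 29, 19, 39] (no swap needed)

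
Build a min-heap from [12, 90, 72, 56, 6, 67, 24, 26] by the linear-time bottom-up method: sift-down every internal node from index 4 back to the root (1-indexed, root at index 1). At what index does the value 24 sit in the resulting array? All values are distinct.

sift down from index 4:
  56 vs only child 26 at index 8, swap → [12, 90, 72, 26, 6, 67, 24, 56]
sift down from index 3:
  72 vs smaller child 24 at index 7, swap → [12, 90, 24, 26, 6, 67, 72, 56]
sift down from index 2:
  90 vs smaller child 6 at index 5, swap → [12, 6, 24, 26, 90, 67, 72, 56]
sift down from index 1:
  12 vs smaller child 6 at index 2, swap → [6, 12, 24, 26, 90, 67, 72, 56]
resulting array: [6, 12, 24, 26, 90, 67, 72, 56]

3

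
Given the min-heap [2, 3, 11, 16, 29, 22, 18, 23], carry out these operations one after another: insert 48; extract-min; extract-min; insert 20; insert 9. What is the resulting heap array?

[9, 11, 18, 16, 29, 22, 48, 23, 20]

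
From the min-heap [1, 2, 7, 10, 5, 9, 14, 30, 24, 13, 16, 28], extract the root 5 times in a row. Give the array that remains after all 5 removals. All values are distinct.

[10, 13, 14, 16, 30, 28, 24]

extract-min #1 returns 1:
  remove root 1; move last element 28 to root → [28, 2, 7, 10, 5, 9, 14, 30, 24, 13, 16]
  28 vs smaller child 2 at index 1, swap → [2, 28, 7, 10, 5, 9, 14, 30, 24, 13, 16]
  28 vs smaller child 5 at index 4, swap → [2, 5, 7, 10, 28, 9, 14, 30, 24, 13, 16]
  28 vs smaller child 13 at index 9, swap → [2, 5, 7, 10, 13, 9, 14, 30, 24, 28, 16]
extract-min #2 returns 2:
  remove root 2; move last element 16 to root → [16, 5, 7, 10, 13, 9, 14, 30, 24, 28]
  16 vs smaller child 5 at index 1, swap → [5, 16, 7, 10, 13, 9, 14, 30, 24, 28]
  16 vs smaller child 10 at index 3, swap → [5, 10, 7, 16, 13, 9, 14, 30, 24, 28]
extract-min #3 returns 5:
  remove root 5; move last element 28 to root → [28, 10, 7, 16, 13, 9, 14, 30, 24]
  28 vs smaller child 7 at index 2, swap → [7, 10, 28, 16, 13, 9, 14, 30, 24]
  28 vs smaller child 9 at index 5, swap → [7, 10, 9, 16, 13, 28, 14, 30, 24]
extract-min #4 returns 7:
  remove root 7; move last element 24 to root → [24, 10, 9, 16, 13, 28, 14, 30]
  24 vs smaller child 9 at index 2, swap → [9, 10, 24, 16, 13, 28, 14, 30]
  24 vs smaller child 14 at index 6, swap → [9, 10, 14, 16, 13, 28, 24, 30]
extract-min #5 returns 9:
  remove root 9; move last element 30 to root → [30, 10, 14, 16, 13, 28, 24]
  30 vs smaller child 10 at index 1, swap → [10, 30, 14, 16, 13, 28, 24]
  30 vs smaller child 13 at index 4, swap → [10, 13, 14, 16, 30, 28, 24]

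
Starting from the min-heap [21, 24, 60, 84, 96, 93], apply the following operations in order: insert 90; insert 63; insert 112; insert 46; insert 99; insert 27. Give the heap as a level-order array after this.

[21, 24, 27, 63, 46, 60, 90, 84, 112, 96, 99, 93]

insert 90:
  append 90 at index 6 → [21, 24, 60, 84, 96, 93, 90] (no swap needed)
insert 63:
  append 63 at index 7 → [21, 24, 60, 84, 96, 93, 90, 63]
  63 < parent 84 at index 3, swap → [21, 24, 60, 63, 96, 93, 90, 84]
insert 112:
  append 112 at index 8 → [21, 24, 60, 63, 96, 93, 90, 84, 112] (no swap needed)
insert 46:
  append 46 at index 9 → [21, 24, 60, 63, 96, 93, 90, 84, 112, 46]
  46 < parent 96 at index 4, swap → [21, 24, 60, 63, 46, 93, 90, 84, 112, 96]
insert 99:
  append 99 at index 10 → [21, 24, 60, 63, 46, 93, 90, 84, 112, 96, 99] (no swap needed)
insert 27:
  append 27 at index 11 → [21, 24, 60, 63, 46, 93, 90, 84, 112, 96, 99, 27]
  27 < parent 93 at index 5, swap → [21, 24, 60, 63, 46, 27, 90, 84, 112, 96, 99, 93]
  27 < parent 60 at index 2, swap → [21, 24, 27, 63, 46, 60, 90, 84, 112, 96, 99, 93]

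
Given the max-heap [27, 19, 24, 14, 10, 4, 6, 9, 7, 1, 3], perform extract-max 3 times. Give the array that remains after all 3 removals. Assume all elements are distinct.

extract-max #1 returns 27:
  remove root 27; move last element 3 to root → [3, 19, 24, 14, 10, 4, 6, 9, 7, 1]
  3 vs larger child 24 at index 2, swap → [24, 19, 3, 14, 10, 4, 6, 9, 7, 1]
  3 vs larger child 6 at index 6, swap → [24, 19, 6, 14, 10, 4, 3, 9, 7, 1]
extract-max #2 returns 24:
  remove root 24; move last element 1 to root → [1, 19, 6, 14, 10, 4, 3, 9, 7]
  1 vs larger child 19 at index 1, swap → [19, 1, 6, 14, 10, 4, 3, 9, 7]
  1 vs larger child 14 at index 3, swap → [19, 14, 6, 1, 10, 4, 3, 9, 7]
  1 vs larger child 9 at index 7, swap → [19, 14, 6, 9, 10, 4, 3, 1, 7]
extract-max #3 returns 19:
  remove root 19; move last element 7 to root → [7, 14, 6, 9, 10, 4, 3, 1]
  7 vs larger child 14 at index 1, swap → [14, 7, 6, 9, 10, 4, 3, 1]
  7 vs larger child 10 at index 4, swap → [14, 10, 6, 9, 7, 4, 3, 1]

[14, 10, 6, 9, 7, 4, 3, 1]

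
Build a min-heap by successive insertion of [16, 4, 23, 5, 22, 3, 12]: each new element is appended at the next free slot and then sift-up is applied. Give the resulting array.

Insert 16:
  append 16 at index 0 → [16] (no swap needed)
Insert 4:
  append 4 at index 1 → [16, 4]
  4 < parent 16 at index 0, swap → [4, 16]
Insert 23:
  append 23 at index 2 → [4, 16, 23] (no swap needed)
Insert 5:
  append 5 at index 3 → [4, 16, 23, 5]
  5 < parent 16 at index 1, swap → [4, 5, 23, 16]
Insert 22:
  append 22 at index 4 → [4, 5, 23, 16, 22] (no swap needed)
Insert 3:
  append 3 at index 5 → [4, 5, 23, 16, 22, 3]
  3 < parent 23 at index 2, swap → [4, 5, 3, 16, 22, 23]
  3 < parent 4 at index 0, swap → [3, 5, 4, 16, 22, 23]
Insert 12:
  append 12 at index 6 → [3, 5, 4, 16, 22, 23, 12] (no swap needed)

[3, 5, 4, 16, 22, 23, 12]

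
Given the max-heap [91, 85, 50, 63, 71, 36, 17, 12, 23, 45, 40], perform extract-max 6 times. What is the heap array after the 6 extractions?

[40, 23, 36, 17, 12]

extract-max #1 returns 91:
  remove root 91; move last element 40 to root → [40, 85, 50, 63, 71, 36, 17, 12, 23, 45]
  40 vs larger child 85 at index 1, swap → [85, 40, 50, 63, 71, 36, 17, 12, 23, 45]
  40 vs larger child 71 at index 4, swap → [85, 71, 50, 63, 40, 36, 17, 12, 23, 45]
  40 vs only child 45 at index 9, swap → [85, 71, 50, 63, 45, 36, 17, 12, 23, 40]
extract-max #2 returns 85:
  remove root 85; move last element 40 to root → [40, 71, 50, 63, 45, 36, 17, 12, 23]
  40 vs larger child 71 at index 1, swap → [71, 40, 50, 63, 45, 36, 17, 12, 23]
  40 vs larger child 63 at index 3, swap → [71, 63, 50, 40, 45, 36, 17, 12, 23]
extract-max #3 returns 71:
  remove root 71; move last element 23 to root → [23, 63, 50, 40, 45, 36, 17, 12]
  23 vs larger child 63 at index 1, swap → [63, 23, 50, 40, 45, 36, 17, 12]
  23 vs larger child 45 at index 4, swap → [63, 45, 50, 40, 23, 36, 17, 12]
extract-max #4 returns 63:
  remove root 63; move last element 12 to root → [12, 45, 50, 40, 23, 36, 17]
  12 vs larger child 50 at index 2, swap → [50, 45, 12, 40, 23, 36, 17]
  12 vs larger child 36 at index 5, swap → [50, 45, 36, 40, 23, 12, 17]
extract-max #5 returns 50:
  remove root 50; move last element 17 to root → [17, 45, 36, 40, 23, 12]
  17 vs larger child 45 at index 1, swap → [45, 17, 36, 40, 23, 12]
  17 vs larger child 40 at index 3, swap → [45, 40, 36, 17, 23, 12]
extract-max #6 returns 45:
  remove root 45; move last element 12 to root → [12, 40, 36, 17, 23]
  12 vs larger child 40 at index 1, swap → [40, 12, 36, 17, 23]
  12 vs larger child 23 at index 4, swap → [40, 23, 36, 17, 12]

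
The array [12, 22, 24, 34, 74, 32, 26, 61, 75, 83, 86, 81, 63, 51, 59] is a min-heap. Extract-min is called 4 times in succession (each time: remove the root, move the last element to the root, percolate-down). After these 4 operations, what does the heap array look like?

extract-min #1 returns 12:
  remove root 12; move last element 59 to root → [59, 22, 24, 34, 74, 32, 26, 61, 75, 83, 86, 81, 63, 51]
  59 vs smaller child 22 at index 1, swap → [22, 59, 24, 34, 74, 32, 26, 61, 75, 83, 86, 81, 63, 51]
  59 vs smaller child 34 at index 3, swap → [22, 34, 24, 59, 74, 32, 26, 61, 75, 83, 86, 81, 63, 51]
extract-min #2 returns 22:
  remove root 22; move last element 51 to root → [51, 34, 24, 59, 74, 32, 26, 61, 75, 83, 86, 81, 63]
  51 vs smaller child 24 at index 2, swap → [24, 34, 51, 59, 74, 32, 26, 61, 75, 83, 86, 81, 63]
  51 vs smaller child 26 at index 6, swap → [24, 34, 26, 59, 74, 32, 51, 61, 75, 83, 86, 81, 63]
extract-min #3 returns 24:
  remove root 24; move last element 63 to root → [63, 34, 26, 59, 74, 32, 51, 61, 75, 83, 86, 81]
  63 vs smaller child 26 at index 2, swap → [26, 34, 63, 59, 74, 32, 51, 61, 75, 83, 86, 81]
  63 vs smaller child 32 at index 5, swap → [26, 34, 32, 59, 74, 63, 51, 61, 75, 83, 86, 81]
extract-min #4 returns 26:
  remove root 26; move last element 81 to root → [81, 34, 32, 59, 74, 63, 51, 61, 75, 83, 86]
  81 vs smaller child 32 at index 2, swap → [32, 34, 81, 59, 74, 63, 51, 61, 75, 83, 86]
  81 vs smaller child 51 at index 6, swap → [32, 34, 51, 59, 74, 63, 81, 61, 75, 83, 86]

[32, 34, 51, 59, 74, 63, 81, 61, 75, 83, 86]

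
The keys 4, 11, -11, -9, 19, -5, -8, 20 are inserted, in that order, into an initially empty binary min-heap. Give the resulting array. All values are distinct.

Insert 4:
  append 4 at index 0 → [4] (no swap needed)
Insert 11:
  append 11 at index 1 → [4, 11] (no swap needed)
Insert -11:
  append -11 at index 2 → [4, 11, -11]
  -11 < parent 4 at index 0, swap → [-11, 11, 4]
Insert -9:
  append -9 at index 3 → [-11, 11, 4, -9]
  -9 < parent 11 at index 1, swap → [-11, -9, 4, 11]
Insert 19:
  append 19 at index 4 → [-11, -9, 4, 11, 19] (no swap needed)
Insert -5:
  append -5 at index 5 → [-11, -9, 4, 11, 19, -5]
  -5 < parent 4 at index 2, swap → [-11, -9, -5, 11, 19, 4]
Insert -8:
  append -8 at index 6 → [-11, -9, -5, 11, 19, 4, -8]
  -8 < parent -5 at index 2, swap → [-11, -9, -8, 11, 19, 4, -5]
Insert 20:
  append 20 at index 7 → [-11, -9, -8, 11, 19, 4, -5, 20] (no swap needed)

[-11, -9, -8, 11, 19, 4, -5, 20]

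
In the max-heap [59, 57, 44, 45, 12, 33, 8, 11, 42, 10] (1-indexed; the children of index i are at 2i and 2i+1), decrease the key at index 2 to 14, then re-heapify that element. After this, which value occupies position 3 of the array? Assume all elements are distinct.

44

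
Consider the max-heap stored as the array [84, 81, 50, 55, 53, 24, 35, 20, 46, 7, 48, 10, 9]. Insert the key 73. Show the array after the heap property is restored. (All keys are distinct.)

[84, 81, 73, 55, 53, 24, 50, 20, 46, 7, 48, 10, 9, 35]

append 73 at index 13 → [84, 81, 50, 55, 53, 24, 35, 20, 46, 7, 48, 10, 9, 73]
73 > parent 35 at index 6, swap → [84, 81, 50, 55, 53, 24, 73, 20, 46, 7, 48, 10, 9, 35]
73 > parent 50 at index 2, swap → [84, 81, 73, 55, 53, 24, 50, 20, 46, 7, 48, 10, 9, 35]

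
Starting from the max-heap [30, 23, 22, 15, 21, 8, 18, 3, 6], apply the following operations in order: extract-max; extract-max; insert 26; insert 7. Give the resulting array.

[26, 22, 18, 21, 6, 8, 3, 15, 7]

extract-max → returns 30:
  remove root 30; move last element 6 to root → [6, 23, 22, 15, 21, 8, 18, 3]
  6 vs larger child 23 at index 1, swap → [23, 6, 22, 15, 21, 8, 18, 3]
  6 vs larger child 21 at index 4, swap → [23, 21, 22, 15, 6, 8, 18, 3]
extract-max → returns 23:
  remove root 23; move last element 3 to root → [3, 21, 22, 15, 6, 8, 18]
  3 vs larger child 22 at index 2, swap → [22, 21, 3, 15, 6, 8, 18]
  3 vs larger child 18 at index 6, swap → [22, 21, 18, 15, 6, 8, 3]
insert 26:
  append 26 at index 7 → [22, 21, 18, 15, 6, 8, 3, 26]
  26 > parent 15 at index 3, swap → [22, 21, 18, 26, 6, 8, 3, 15]
  26 > parent 21 at index 1, swap → [22, 26, 18, 21, 6, 8, 3, 15]
  26 > parent 22 at index 0, swap → [26, 22, 18, 21, 6, 8, 3, 15]
insert 7:
  append 7 at index 8 → [26, 22, 18, 21, 6, 8, 3, 15, 7] (no swap needed)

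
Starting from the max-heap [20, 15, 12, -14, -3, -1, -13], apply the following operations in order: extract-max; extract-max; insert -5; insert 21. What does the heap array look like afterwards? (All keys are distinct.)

[21, -3, 12, -14, -13, -5, -1]

extract-max → returns 20:
  remove root 20; move last element -13 to root → [-13, 15, 12, -14, -3, -1]
  -13 vs larger child 15 at index 1, swap → [15, -13, 12, -14, -3, -1]
  -13 vs larger child -3 at index 4, swap → [15, -3, 12, -14, -13, -1]
extract-max → returns 15:
  remove root 15; move last element -1 to root → [-1, -3, 12, -14, -13]
  -1 vs larger child 12 at index 2, swap → [12, -3, -1, -14, -13]
insert -5:
  append -5 at index 5 → [12, -3, -1, -14, -13, -5] (no swap needed)
insert 21:
  append 21 at index 6 → [12, -3, -1, -14, -13, -5, 21]
  21 > parent -1 at index 2, swap → [12, -3, 21, -14, -13, -5, -1]
  21 > parent 12 at index 0, swap → [21, -3, 12, -14, -13, -5, -1]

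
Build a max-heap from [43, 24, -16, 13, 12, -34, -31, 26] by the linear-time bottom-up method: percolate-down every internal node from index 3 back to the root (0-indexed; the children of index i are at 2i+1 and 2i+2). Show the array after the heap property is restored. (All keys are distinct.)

[43, 26, -16, 24, 12, -34, -31, 13]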